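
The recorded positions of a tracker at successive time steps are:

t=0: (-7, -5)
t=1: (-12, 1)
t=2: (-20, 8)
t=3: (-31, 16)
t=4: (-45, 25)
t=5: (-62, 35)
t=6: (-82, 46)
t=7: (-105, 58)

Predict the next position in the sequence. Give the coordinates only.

Taking differences between consecutive positions: (-5, +6), (-8, +7), (-11, +8), (-14, +9), (-17, +10), (-20, +11), (-23, +12). These grow by (-3, +1) each step.
step 8: (-105, 58) + (-26, +13) → (-131, 71)

(-131, 71)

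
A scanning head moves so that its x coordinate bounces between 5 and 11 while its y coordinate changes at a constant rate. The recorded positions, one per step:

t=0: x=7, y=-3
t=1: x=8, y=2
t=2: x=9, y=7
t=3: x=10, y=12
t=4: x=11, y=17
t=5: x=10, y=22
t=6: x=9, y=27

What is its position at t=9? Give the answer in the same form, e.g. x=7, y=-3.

The x coordinate reflects between 5 and 11, moving 1 per step.
  step 7: 9 → 8
  step 8: 8 → 7
  step 9: 7 → 6
The y coordinate changes by +5 each step: at step 9 it is 42.

x=6, y=42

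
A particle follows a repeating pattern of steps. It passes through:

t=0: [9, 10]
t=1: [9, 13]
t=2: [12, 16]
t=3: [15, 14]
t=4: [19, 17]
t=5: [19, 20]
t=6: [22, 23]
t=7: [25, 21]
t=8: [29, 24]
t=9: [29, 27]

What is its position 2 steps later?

[35, 28]

Step-to-step displacements: [+0, +3], [+3, +3], [+3, -2], [+4, +3], [+0, +3], [+3, +3], [+3, -2], [+4, +3], [+0, +3] — a repeating cycle of length 4.
step 10: apply [+3, +3] → [32, 30]
step 11: apply [+3, -2] → [35, 28]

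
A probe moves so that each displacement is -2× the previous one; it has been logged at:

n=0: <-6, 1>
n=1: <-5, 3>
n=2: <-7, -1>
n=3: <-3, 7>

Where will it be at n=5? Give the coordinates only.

<5, 23>

Consecutive displacements <+1, +2>, <-2, -4>, <+4, +8> scale by a factor of -2 each step.
step 4: <-3, 7> + <-8, -16> → <-11, -9>
step 5: <-11, -9> + <+16, +32> → <5, 23>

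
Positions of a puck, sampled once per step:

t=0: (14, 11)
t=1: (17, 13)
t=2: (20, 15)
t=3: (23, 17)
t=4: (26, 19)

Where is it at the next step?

The position changes by (+3, +2) every step.
step 5: (26, 19) + (+3, +2) → (29, 21)

(29, 21)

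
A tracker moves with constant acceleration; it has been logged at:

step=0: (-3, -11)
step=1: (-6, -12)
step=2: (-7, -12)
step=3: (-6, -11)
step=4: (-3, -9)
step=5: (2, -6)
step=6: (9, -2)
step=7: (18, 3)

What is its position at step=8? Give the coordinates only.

Taking differences between consecutive positions: (-3, -1), (-1, +0), (+1, +1), (+3, +2), (+5, +3), (+7, +4), (+9, +5). These grow by (+2, +1) each step.
step 8: (18, 3) + (+11, +6) → (29, 9)

(29, 9)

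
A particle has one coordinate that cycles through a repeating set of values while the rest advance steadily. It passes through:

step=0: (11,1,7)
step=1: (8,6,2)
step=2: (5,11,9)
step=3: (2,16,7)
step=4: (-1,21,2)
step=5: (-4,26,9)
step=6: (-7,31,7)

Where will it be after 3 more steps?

First: linear, -3 per step → -16 at step 9.
Second: linear, +5 per step → 46 at step 9.
Third: cycles through 7, 2, 9 every 3 steps. Step 9 lands at position 0 of the cycle → 7.

(-16,46,7)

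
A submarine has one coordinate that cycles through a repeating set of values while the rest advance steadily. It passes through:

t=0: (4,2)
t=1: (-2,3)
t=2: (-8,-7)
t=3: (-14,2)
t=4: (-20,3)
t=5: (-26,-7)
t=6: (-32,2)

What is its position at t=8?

(-44,-7)

The first coordinate changes by -6 each step, so at step 8 it is 4 + 8·(-6) = -44.
The second coordinate repeats the cycle [2, 3, -7] with period 3; step 8 mod 3 = 2, giving -7.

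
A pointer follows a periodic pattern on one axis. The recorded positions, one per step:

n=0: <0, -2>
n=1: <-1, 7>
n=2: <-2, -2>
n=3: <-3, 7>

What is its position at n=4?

<-4, -2>

First: linear, -1 per step → -4 at step 4.
Second: cycles through -2, 7 every 2 steps. Step 4 lands at position 0 of the cycle → -2.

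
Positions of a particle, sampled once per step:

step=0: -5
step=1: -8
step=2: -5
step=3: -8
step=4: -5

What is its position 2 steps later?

-5

Step-to-step displacements: -3, +3, -3, +3; each is -1× the previous.
step 5: -5 − 3 → -8
step 6: -8 + 3 → -5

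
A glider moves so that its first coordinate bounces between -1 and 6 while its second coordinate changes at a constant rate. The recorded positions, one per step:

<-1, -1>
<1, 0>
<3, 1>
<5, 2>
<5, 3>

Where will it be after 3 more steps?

The first coordinate travels 2 per step and bounces off the walls at -1 and 6.
  step 5: 5 → 3
  step 6: 3 → 1
  step 7: 1 → -1
The second coordinate changes by +1 each step: at step 7 it is 6.

<-1, 6>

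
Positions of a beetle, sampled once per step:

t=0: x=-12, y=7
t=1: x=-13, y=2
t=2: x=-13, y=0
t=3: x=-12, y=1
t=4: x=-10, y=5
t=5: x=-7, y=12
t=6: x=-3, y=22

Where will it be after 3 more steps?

x=15, y=70

Taking differences between consecutive positions: (-1,-5), (+0,-2), (+1,+1), (+2,+4), (+3,+7), (+4,+10). These grow by (+1,+3) each step.
step 7: x=-3, y=22 + (+5,+13) → x=2, y=35
step 8: x=2, y=35 + (+6,+16) → x=8, y=51
step 9: x=8, y=51 + (+7,+19) → x=15, y=70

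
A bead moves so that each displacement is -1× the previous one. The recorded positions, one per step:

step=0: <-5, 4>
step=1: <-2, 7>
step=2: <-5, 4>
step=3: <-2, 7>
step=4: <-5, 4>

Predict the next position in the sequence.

<-2, 7>

Consecutive displacements <+3, +3>, <-3, -3>, <+3, +3>, <-3, -3> scale by a factor of -1 each step.
step 5: <-5, 4> + <+3, +3> → <-2, 7>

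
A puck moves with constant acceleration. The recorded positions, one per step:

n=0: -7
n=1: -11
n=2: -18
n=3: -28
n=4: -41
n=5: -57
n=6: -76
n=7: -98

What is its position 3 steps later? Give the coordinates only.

-182

Successive displacements: -4, -7, -10, -13, -16, -19, -22 — each changes by -3.
step 8: -98 − 25 → -123
step 9: -123 − 28 → -151
step 10: -151 − 31 → -182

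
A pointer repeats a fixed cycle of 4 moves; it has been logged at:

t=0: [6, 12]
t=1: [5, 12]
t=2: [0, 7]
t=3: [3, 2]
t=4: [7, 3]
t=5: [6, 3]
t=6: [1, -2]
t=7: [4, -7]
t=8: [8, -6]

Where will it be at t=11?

Step-to-step displacements: [-1, +0], [-5, -5], [+3, -5], [+4, +1], [-1, +0], [-5, -5], [+3, -5], [+4, +1] — a repeating cycle of length 4.
step 9: apply [-1, +0] → [7, -6]
step 10: apply [-5, -5] → [2, -11]
step 11: apply [+3, -5] → [5, -16]

[5, -16]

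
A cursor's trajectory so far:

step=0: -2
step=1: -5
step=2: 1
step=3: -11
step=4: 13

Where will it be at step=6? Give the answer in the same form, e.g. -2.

Consecutive displacements -3, +6, -12, +24 scale by a factor of -2 each step.
step 5: 13 − 48 → -35
step 6: -35 + 96 → 61

61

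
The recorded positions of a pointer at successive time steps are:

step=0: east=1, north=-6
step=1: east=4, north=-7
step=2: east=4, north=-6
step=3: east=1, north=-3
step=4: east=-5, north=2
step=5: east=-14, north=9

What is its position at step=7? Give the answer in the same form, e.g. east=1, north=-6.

east=-41, north=29

Successive displacements: (+3, -1), (+0, +1), (-3, +3), (-6, +5), (-9, +7) — each changes by (-3, +2).
step 6: east=-14, north=9 + (-12, +9) → east=-26, north=18
step 7: east=-26, north=18 + (-15, +11) → east=-41, north=29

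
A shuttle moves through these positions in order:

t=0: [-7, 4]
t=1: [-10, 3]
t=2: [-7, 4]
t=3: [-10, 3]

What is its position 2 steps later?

Step-to-step displacements: [-3, -1], [+3, +1], [-3, -1]; each is -1× the previous.
step 4: [-10, 3] + [+3, +1] → [-7, 4]
step 5: [-7, 4] + [-3, -1] → [-10, 3]

[-10, 3]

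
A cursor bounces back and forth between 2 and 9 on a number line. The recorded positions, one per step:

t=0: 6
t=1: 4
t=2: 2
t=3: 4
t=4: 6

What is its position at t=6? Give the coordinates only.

8

The value reflects between 2 and 9, moving 2 per step.
  step 5: 6 → 8
  step 6: 8 → 8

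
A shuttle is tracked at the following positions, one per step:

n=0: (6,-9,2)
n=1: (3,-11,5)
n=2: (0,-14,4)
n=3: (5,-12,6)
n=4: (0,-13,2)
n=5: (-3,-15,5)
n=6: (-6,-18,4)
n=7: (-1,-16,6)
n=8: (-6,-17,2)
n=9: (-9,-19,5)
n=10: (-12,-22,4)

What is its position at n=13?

The moves between consecutive positions are (-3,-2,+3), (-3,-3,-1), (+5,+2,+2), (-5,-1,-4), (-3,-2,+3), (-3,-3,-1), (+5,+2,+2), (-5,-1,-4), (-3,-2,+3), (-3,-3,-1); they repeat the 4-cycle [(-3,-2,+3), (-3,-3,-1), (+5,+2,+2), (-5,-1,-4)].
step 11: apply (+5,+2,+2) → (-7,-20,6)
step 12: apply (-5,-1,-4) → (-12,-21,2)
step 13: apply (-3,-2,+3) → (-15,-23,5)

(-15,-23,5)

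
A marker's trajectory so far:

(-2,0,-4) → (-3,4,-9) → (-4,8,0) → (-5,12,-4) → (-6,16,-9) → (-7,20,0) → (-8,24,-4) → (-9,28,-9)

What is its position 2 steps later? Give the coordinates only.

First: linear, -1 per step → -11 at step 9.
Second: linear, +4 per step → 36 at step 9.
Third: cycles through -4, -9, 0 every 3 steps. Step 9 lands at position 0 of the cycle → -4.

(-11,36,-4)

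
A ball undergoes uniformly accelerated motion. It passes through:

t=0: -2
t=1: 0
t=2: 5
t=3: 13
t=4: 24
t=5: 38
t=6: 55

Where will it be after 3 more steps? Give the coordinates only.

124

Successive displacements: +2, +5, +8, +11, +14, +17 — each changes by +3.
step 7: 55 + 20 → 75
step 8: 75 + 23 → 98
step 9: 98 + 26 → 124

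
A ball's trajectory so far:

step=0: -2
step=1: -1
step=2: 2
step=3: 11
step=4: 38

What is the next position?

119

The jumps are +1, +3, +9, +27 — a geometric progression with ratio 3.
step 5: 38 + 81 → 119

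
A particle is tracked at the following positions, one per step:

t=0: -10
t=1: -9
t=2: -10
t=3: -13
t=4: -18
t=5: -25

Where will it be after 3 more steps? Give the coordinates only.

-58

Successive displacements: +1, -1, -3, -5, -7 — each changes by -2.
step 6: -25 − 9 → -34
step 7: -34 − 11 → -45
step 8: -45 − 13 → -58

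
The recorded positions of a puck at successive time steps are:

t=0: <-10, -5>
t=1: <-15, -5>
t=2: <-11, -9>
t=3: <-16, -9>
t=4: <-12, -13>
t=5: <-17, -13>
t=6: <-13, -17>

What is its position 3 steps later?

The moves between consecutive positions are <-5, +0>, <+4, -4>, <-5, +0>, <+4, -4>, <-5, +0>, <+4, -4>; they repeat the 2-cycle [<-5, +0>, <+4, -4>].
step 7: apply <-5, +0> → <-18, -17>
step 8: apply <+4, -4> → <-14, -21>
step 9: apply <-5, +0> → <-19, -21>

<-19, -21>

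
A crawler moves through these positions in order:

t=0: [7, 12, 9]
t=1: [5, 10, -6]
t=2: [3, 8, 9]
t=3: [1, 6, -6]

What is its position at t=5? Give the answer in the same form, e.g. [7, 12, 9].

[-3, 2, -6]

The first coordinate changes by -2 each step, so at step 5 it is 7 + 5·(-2) = -3.
The second coordinate changes by -2 each step, so at step 5 it is 12 + 5·(-2) = 2.
The third coordinate repeats the cycle [9, -6] with period 2; step 5 mod 2 = 1, giving -6.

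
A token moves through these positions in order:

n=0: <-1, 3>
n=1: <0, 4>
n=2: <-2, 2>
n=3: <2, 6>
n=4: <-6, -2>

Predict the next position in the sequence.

<10, 14>

The jumps are <+1, +1>, <-2, -2>, <+4, +4>, <-8, -8> — a geometric progression with ratio -2.
step 5: <-6, -2> + <+16, +16> → <10, 14>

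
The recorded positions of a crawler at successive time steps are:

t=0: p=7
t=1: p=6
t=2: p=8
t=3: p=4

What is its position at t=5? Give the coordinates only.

p=-4

Consecutive displacements -1, +2, -4 scale by a factor of -2 each step.
step 4: 4 + 8 → p=12
step 5: 12 − 16 → p=-4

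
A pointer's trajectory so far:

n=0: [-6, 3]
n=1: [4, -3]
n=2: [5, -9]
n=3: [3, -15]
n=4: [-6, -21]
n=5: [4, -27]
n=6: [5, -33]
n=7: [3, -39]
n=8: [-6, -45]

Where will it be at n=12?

The first coordinate repeats the cycle [-6, 4, 5, 3] with period 4; step 12 mod 4 = 0, giving -6.
The second coordinate changes by -6 each step, so at step 12 it is 3 + 12·(-6) = -69.

[-6, -69]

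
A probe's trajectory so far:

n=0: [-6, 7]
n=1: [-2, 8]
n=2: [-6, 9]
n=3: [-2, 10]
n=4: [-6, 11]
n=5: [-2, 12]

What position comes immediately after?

[-6, 13]

First: cycles through -6, -2 every 2 steps. Step 6 lands at position 0 of the cycle → -6.
Second: linear, +1 per step → 13 at step 6.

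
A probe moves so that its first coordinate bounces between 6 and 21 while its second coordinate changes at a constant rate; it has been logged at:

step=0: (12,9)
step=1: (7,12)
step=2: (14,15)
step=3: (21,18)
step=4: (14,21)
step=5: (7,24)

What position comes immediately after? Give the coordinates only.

The first coordinate travels 7 per step and bounces off the walls at 6 and 21.
  step 6: 7 → 12
The second coordinate changes by +3 each step: at step 6 it is 27.

(12,27)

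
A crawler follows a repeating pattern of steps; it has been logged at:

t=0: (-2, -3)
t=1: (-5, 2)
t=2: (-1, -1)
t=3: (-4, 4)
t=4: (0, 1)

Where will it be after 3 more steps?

(-2, 8)

Step-to-step displacements: (-3, +5), (+4, -3), (-3, +5), (+4, -3) — a repeating cycle of length 2.
step 5: apply (-3, +5) → (-3, 6)
step 6: apply (+4, -3) → (1, 3)
step 7: apply (-3, +5) → (-2, 8)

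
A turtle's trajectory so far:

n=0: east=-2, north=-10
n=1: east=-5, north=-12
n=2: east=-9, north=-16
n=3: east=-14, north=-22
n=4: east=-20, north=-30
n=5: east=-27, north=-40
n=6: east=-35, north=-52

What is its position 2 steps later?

east=-54, north=-82

First differences are (-3,-2), (-4,-4), (-5,-6), (-6,-8), (-7,-10), (-8,-12); their common second difference is (-1,-2) (constant acceleration).
step 7: east=-35, north=-52 + (-9,-14) → east=-44, north=-66
step 8: east=-44, north=-66 + (-10,-16) → east=-54, north=-82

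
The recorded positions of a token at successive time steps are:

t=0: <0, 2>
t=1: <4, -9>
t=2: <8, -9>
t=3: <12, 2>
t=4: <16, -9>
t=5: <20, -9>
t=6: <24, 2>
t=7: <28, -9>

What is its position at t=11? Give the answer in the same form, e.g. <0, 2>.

<44, -9>

The first coordinate changes by +4 each step, so at step 11 it is 0 + 11·(4) = 44.
The second coordinate repeats the cycle [2, -9, -9] with period 3; step 11 mod 3 = 2, giving -9.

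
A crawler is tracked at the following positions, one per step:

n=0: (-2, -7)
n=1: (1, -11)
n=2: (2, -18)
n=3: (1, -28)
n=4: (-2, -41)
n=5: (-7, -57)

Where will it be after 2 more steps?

First differences are (+3, -4), (+1, -7), (-1, -10), (-3, -13), (-5, -16); their common second difference is (-2, -3) (constant acceleration).
step 6: (-7, -57) + (-7, -19) → (-14, -76)
step 7: (-14, -76) + (-9, -22) → (-23, -98)

(-23, -98)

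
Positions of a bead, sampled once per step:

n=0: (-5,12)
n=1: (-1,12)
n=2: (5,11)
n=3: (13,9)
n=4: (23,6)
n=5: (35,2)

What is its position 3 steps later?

(83,-16)

Successive displacements: (+4,+0), (+6,-1), (+8,-2), (+10,-3), (+12,-4) — each changes by (+2,-1).
step 6: (35,2) + (+14,-5) → (49,-3)
step 7: (49,-3) + (+16,-6) → (65,-9)
step 8: (65,-9) + (+18,-7) → (83,-16)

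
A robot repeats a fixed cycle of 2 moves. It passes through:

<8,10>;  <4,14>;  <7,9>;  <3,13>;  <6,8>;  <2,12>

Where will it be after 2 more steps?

The moves between consecutive positions are <-4,+4>, <+3,-5>, <-4,+4>, <+3,-5>, <-4,+4>; they repeat the 2-cycle [<-4,+4>, <+3,-5>].
step 6: apply <+3,-5> → <5,7>
step 7: apply <-4,+4> → <1,11>

<1,11>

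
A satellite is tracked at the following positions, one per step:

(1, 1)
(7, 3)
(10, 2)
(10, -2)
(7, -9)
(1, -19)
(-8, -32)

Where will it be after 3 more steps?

Successive displacements: (+6, +2), (+3, -1), (+0, -4), (-3, -7), (-6, -10), (-9, -13) — each changes by (-3, -3).
step 7: (-8, -32) + (-12, -16) → (-20, -48)
step 8: (-20, -48) + (-15, -19) → (-35, -67)
step 9: (-35, -67) + (-18, -22) → (-53, -89)

(-53, -89)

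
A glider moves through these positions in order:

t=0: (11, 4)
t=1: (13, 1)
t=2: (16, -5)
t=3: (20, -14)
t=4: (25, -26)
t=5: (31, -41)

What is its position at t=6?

First differences are (+2, -3), (+3, -6), (+4, -9), (+5, -12), (+6, -15); their common second difference is (+1, -3) (constant acceleration).
step 6: (31, -41) + (+7, -18) → (38, -59)

(38, -59)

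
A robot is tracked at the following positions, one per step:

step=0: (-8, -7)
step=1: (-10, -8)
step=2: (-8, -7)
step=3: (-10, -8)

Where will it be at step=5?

(-10, -8)

Consecutive displacements (-2, -1), (+2, +1), (-2, -1) scale by a factor of -1 each step.
step 4: (-10, -8) + (+2, +1) → (-8, -7)
step 5: (-8, -7) + (-2, -1) → (-10, -8)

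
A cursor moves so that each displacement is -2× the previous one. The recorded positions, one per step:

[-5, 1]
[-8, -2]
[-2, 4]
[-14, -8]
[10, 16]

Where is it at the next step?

The jumps are [-3, -3], [+6, +6], [-12, -12], [+24, +24] — a geometric progression with ratio -2.
step 5: [10, 16] + [-48, -48] → [-38, -32]

[-38, -32]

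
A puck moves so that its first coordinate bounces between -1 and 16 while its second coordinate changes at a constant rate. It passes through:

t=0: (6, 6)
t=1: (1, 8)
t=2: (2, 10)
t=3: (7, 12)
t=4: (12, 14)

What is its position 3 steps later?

(5, 20)

The first coordinate reflects between -1 and 16, moving 5 per step.
  step 5: 12 → 15
  step 6: 15 → 10
  step 7: 10 → 5
The second coordinate changes by +2 each step: at step 7 it is 20.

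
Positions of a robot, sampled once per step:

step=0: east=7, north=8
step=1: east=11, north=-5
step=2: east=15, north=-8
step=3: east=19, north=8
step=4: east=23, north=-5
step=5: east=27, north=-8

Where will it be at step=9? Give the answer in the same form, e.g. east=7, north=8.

east=43, north=8

East: linear, +4 per step → 43 at step 9.
North: cycles through 8, -5, -8 every 3 steps. Step 9 lands at position 0 of the cycle → 8.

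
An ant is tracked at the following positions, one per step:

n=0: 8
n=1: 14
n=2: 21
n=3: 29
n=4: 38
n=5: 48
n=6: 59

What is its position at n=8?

84

Successive displacements: +6, +7, +8, +9, +10, +11 — each changes by +1.
step 7: 59 + 12 → 71
step 8: 71 + 13 → 84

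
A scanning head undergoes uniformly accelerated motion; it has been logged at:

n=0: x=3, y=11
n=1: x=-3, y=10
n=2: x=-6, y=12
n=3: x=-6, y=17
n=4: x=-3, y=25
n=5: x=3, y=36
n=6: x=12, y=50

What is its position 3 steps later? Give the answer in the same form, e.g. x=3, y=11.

Successive displacements: (-6, -1), (-3, +2), (+0, +5), (+3, +8), (+6, +11), (+9, +14) — each changes by (+3, +3).
step 7: x=12, y=50 + (+12, +17) → x=24, y=67
step 8: x=24, y=67 + (+15, +20) → x=39, y=87
step 9: x=39, y=87 + (+18, +23) → x=57, y=110

x=57, y=110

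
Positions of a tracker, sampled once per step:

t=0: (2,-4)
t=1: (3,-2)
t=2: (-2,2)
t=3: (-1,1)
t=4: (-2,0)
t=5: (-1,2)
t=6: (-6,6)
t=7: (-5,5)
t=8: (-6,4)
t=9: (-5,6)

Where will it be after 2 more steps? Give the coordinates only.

(-9,9)

Step-to-step displacements: (+1,+2), (-5,+4), (+1,-1), (-1,-1), (+1,+2), (-5,+4), (+1,-1), (-1,-1), (+1,+2) — a repeating cycle of length 4.
step 10: apply (-5,+4) → (-10,10)
step 11: apply (+1,-1) → (-9,9)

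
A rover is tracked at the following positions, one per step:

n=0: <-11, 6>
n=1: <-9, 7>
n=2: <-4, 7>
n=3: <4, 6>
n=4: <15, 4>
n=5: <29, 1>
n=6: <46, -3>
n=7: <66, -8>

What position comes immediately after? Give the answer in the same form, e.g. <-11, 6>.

<89, -14>

First differences are <+2, +1>, <+5, +0>, <+8, -1>, <+11, -2>, <+14, -3>, <+17, -4>, <+20, -5>; their common second difference is <+3, -1> (constant acceleration).
step 8: <66, -8> + <+23, -6> → <89, -14>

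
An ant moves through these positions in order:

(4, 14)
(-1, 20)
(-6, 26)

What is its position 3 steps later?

(-21, 44)

The position changes by (-5, +6) every step.
step 3: (-6, 26) + (-5, +6) → (-11, 32)
step 4: (-11, 32) + (-5, +6) → (-16, 38)
step 5: (-16, 38) + (-5, +6) → (-21, 44)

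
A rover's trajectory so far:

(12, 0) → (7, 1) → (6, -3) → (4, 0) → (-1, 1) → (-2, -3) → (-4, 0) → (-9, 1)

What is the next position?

Differencing gives (-5, +1), (-1, -4), (-2, +3), (-5, +1), (-1, -4), (-2, +3), (-5, +1). This is the pattern (-5, +1), (-1, -4), (-2, +3) repeated.
step 8: apply (-1, -4) → (-10, -3)

(-10, -3)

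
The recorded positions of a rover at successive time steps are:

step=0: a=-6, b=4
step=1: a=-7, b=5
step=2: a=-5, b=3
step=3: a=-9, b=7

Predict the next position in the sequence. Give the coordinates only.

Consecutive displacements (-1,+1), (+2,-2), (-4,+4) scale by a factor of -2 each step.
step 4: a=-9, b=7 + (+8,-8) → a=-1, b=-1

a=-1, b=-1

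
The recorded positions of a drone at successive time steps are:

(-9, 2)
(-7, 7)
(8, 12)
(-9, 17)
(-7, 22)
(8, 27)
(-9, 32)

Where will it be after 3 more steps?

(-9, 47)

The first coordinate repeats the cycle [-9, -7, 8] with period 3; step 9 mod 3 = 0, giving -9.
The second coordinate changes by +5 each step, so at step 9 it is 2 + 9·(5) = 47.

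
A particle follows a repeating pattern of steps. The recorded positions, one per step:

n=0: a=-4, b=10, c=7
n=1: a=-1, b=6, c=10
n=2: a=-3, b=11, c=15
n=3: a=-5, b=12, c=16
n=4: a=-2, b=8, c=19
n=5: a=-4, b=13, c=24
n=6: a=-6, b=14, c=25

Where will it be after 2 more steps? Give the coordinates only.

Differencing gives (+3, -4, +3), (-2, +5, +5), (-2, +1, +1), (+3, -4, +3), (-2, +5, +5), (-2, +1, +1). This is the pattern (+3, -4, +3), (-2, +5, +5), (-2, +1, +1) repeated.
step 7: apply (+3, -4, +3) → a=-3, b=10, c=28
step 8: apply (-2, +5, +5) → a=-5, b=15, c=33

a=-5, b=15, c=33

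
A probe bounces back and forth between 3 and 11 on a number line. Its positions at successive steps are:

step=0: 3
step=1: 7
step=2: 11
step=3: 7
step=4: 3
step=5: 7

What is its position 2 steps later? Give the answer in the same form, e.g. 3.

7

The value reflects between 3 and 11, moving 4 per step.
  step 6: 7 → 11
  step 7: 11 → 7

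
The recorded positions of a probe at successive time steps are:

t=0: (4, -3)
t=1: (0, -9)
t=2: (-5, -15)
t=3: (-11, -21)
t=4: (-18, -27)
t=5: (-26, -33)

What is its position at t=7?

Successive displacements: (-4, -6), (-5, -6), (-6, -6), (-7, -6), (-8, -6) — each changes by (-1, +0).
step 6: (-26, -33) + (-9, -6) → (-35, -39)
step 7: (-35, -39) + (-10, -6) → (-45, -45)

(-45, -45)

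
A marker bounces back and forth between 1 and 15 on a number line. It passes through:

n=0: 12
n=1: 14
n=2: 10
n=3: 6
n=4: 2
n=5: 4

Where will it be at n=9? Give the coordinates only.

The value travels 4 per step and bounces off the walls at 1 and 15.
  step 6: 4 → 8
  step 7: 8 → 12
  step 8: 12 → 14
  step 9: 14 → 10

10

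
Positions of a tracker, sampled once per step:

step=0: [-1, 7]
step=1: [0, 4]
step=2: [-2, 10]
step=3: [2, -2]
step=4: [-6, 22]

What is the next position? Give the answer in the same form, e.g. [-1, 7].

Step-to-step displacements: [+1, -3], [-2, +6], [+4, -12], [-8, +24]; each is -2× the previous.
step 5: [-6, 22] + [+16, -48] → [10, -26]

[10, -26]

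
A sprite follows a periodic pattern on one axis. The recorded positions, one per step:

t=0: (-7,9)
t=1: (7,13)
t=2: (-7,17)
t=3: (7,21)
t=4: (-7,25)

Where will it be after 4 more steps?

The first coordinate repeats the cycle [-7, 7] with period 2; step 8 mod 2 = 0, giving -7.
The second coordinate changes by +4 each step, so at step 8 it is 9 + 8·(4) = 41.

(-7,41)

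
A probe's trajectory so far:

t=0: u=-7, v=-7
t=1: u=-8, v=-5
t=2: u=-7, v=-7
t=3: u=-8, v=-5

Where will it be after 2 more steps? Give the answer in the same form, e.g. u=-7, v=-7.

Step-to-step displacements: (-1, +2), (+1, -2), (-1, +2); each is -1× the previous.
step 4: u=-8, v=-5 + (+1, -2) → u=-7, v=-7
step 5: u=-7, v=-7 + (-1, +2) → u=-8, v=-5

u=-8, v=-5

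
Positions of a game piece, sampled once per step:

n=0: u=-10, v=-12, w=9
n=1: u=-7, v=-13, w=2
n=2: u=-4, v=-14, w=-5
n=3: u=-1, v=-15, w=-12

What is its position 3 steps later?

u=8, v=-18, w=-33

The position changes by (+3, -1, -7) every step.
step 4: u=-1, v=-15, w=-12 + (+3, -1, -7) → u=2, v=-16, w=-19
step 5: u=2, v=-16, w=-19 + (+3, -1, -7) → u=5, v=-17, w=-26
step 6: u=5, v=-17, w=-26 + (+3, -1, -7) → u=8, v=-18, w=-33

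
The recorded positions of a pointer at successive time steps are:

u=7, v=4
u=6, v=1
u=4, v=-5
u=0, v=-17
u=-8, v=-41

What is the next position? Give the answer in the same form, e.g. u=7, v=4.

u=-24, v=-89

Consecutive displacements (-1,-3), (-2,-6), (-4,-12), (-8,-24) scale by a factor of 2 each step.
step 5: u=-8, v=-41 + (-16,-48) → u=-24, v=-89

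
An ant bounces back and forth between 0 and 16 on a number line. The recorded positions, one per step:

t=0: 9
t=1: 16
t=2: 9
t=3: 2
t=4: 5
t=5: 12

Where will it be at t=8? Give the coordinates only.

The value travels 7 per step and bounces off the walls at 0 and 16.
  step 6: 12 → 13
  step 7: 13 → 6
  step 8: 6 → 1

1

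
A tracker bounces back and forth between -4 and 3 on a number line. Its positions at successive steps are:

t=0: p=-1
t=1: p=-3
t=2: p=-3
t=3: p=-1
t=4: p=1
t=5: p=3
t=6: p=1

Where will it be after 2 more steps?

p=-3

The value reflects between -4 and 3, moving 2 per step.
  step 7: 1 → -1
  step 8: -1 → -3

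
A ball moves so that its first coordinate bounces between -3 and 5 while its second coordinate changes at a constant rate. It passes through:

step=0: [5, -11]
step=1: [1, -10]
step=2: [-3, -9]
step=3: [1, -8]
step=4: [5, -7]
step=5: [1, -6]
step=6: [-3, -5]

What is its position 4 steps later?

[-3, -1]

The first coordinate travels 4 per step and bounces off the walls at -3 and 5.
  step 7: -3 → 1
  step 8: 1 → 5
  step 9: 5 → 1
  step 10: 1 → -3
The second coordinate changes by +1 each step: at step 10 it is -1.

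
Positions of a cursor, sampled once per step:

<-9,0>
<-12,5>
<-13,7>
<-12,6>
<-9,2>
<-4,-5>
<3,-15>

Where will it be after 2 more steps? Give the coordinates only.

<23,-44>

Successive displacements: <-3,+5>, <-1,+2>, <+1,-1>, <+3,-4>, <+5,-7>, <+7,-10> — each changes by <+2,-3>.
step 7: <3,-15> + <+9,-13> → <12,-28>
step 8: <12,-28> + <+11,-16> → <23,-44>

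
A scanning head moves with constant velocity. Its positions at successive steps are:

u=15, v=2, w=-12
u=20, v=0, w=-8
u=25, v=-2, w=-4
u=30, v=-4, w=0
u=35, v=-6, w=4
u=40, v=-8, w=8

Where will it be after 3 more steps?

The position changes by (+5, -2, +4) every step.
step 6: u=40, v=-8, w=8 + (+5, -2, +4) → u=45, v=-10, w=12
step 7: u=45, v=-10, w=12 + (+5, -2, +4) → u=50, v=-12, w=16
step 8: u=50, v=-12, w=16 + (+5, -2, +4) → u=55, v=-14, w=20

u=55, v=-14, w=20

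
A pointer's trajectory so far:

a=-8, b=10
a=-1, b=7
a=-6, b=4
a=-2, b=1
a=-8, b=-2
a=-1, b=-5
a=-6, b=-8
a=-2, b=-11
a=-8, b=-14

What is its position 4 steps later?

The a coordinate repeats the cycle [-8, -1, -6, -2] with period 4; step 12 mod 4 = 0, giving -8.
The b coordinate changes by -3 each step, so at step 12 it is 10 + 12·(-3) = -26.

a=-8, b=-26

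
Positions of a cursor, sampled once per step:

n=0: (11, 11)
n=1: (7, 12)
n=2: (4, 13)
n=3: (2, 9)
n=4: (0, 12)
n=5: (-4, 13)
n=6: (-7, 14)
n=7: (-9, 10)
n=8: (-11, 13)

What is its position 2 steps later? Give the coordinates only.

(-18, 15)

Differencing gives (-4, +1), (-3, +1), (-2, -4), (-2, +3), (-4, +1), (-3, +1), (-2, -4), (-2, +3). This is the pattern (-4, +1), (-3, +1), (-2, -4), (-2, +3) repeated.
step 9: apply (-4, +1) → (-15, 14)
step 10: apply (-3, +1) → (-18, 15)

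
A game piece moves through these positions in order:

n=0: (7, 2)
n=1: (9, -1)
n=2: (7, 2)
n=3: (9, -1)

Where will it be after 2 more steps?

Consecutive displacements (+2, -3), (-2, +3), (+2, -3) scale by a factor of -1 each step.
step 4: (9, -1) + (-2, +3) → (7, 2)
step 5: (7, 2) + (+2, -3) → (9, -1)

(9, -1)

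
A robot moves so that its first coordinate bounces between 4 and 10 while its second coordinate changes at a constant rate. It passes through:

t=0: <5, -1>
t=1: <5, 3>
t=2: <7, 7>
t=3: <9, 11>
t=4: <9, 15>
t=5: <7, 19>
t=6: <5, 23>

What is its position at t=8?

The first coordinate reflects between 4 and 10, moving 2 per step.
  step 7: 5 → 5
  step 8: 5 → 7
The second coordinate changes by +4 each step: at step 8 it is 31.

<7, 31>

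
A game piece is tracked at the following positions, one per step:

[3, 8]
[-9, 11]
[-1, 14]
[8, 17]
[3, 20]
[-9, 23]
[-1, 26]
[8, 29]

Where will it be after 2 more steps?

First: cycles through 3, -9, -1, 8 every 4 steps. Step 9 lands at position 1 of the cycle → -9.
Second: linear, +3 per step → 35 at step 9.

[-9, 35]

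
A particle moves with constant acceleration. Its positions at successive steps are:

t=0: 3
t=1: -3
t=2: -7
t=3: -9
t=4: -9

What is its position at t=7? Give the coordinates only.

3

Taking differences between consecutive positions: -6, -4, -2, +0. These grow by +2 each step.
step 5: -9 + 2 → -7
step 6: -7 + 4 → -3
step 7: -3 + 6 → 3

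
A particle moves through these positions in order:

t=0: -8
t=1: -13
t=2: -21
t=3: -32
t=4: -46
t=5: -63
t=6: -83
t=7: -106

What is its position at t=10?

Taking differences between consecutive positions: -5, -8, -11, -14, -17, -20, -23. These grow by -3 each step.
step 8: -106 − 26 → -132
step 9: -132 − 29 → -161
step 10: -161 − 32 → -193

-193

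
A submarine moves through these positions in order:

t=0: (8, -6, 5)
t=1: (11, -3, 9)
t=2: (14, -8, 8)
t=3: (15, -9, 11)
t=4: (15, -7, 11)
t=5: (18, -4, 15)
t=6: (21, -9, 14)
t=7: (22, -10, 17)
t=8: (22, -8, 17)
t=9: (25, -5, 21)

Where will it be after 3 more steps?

The moves between consecutive positions are (+3, +3, +4), (+3, -5, -1), (+1, -1, +3), (+0, +2, +0), (+3, +3, +4), (+3, -5, -1), (+1, -1, +3), (+0, +2, +0), (+3, +3, +4); they repeat the 4-cycle [(+3, +3, +4), (+3, -5, -1), (+1, -1, +3), (+0, +2, +0)].
step 10: apply (+3, -5, -1) → (28, -10, 20)
step 11: apply (+1, -1, +3) → (29, -11, 23)
step 12: apply (+0, +2, +0) → (29, -9, 23)

(29, -9, 23)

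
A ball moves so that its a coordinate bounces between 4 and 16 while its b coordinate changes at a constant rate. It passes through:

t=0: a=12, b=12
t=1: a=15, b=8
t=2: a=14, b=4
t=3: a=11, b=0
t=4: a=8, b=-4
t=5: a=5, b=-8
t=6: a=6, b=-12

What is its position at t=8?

The a coordinate travels 3 per step and bounces off the walls at 4 and 16.
  step 7: 6 → 9
  step 8: 9 → 12
The b coordinate changes by -4 each step: at step 8 it is -20.

a=12, b=-20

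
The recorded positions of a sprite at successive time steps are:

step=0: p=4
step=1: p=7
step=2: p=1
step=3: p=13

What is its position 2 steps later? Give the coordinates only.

Step-to-step displacements: +3, -6, +12; each is -2× the previous.
step 4: 13 − 24 → p=-11
step 5: -11 + 48 → p=37

p=37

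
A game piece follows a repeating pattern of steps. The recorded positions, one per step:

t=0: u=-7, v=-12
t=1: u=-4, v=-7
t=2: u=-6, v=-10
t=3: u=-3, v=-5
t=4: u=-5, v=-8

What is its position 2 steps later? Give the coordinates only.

u=-4, v=-6

The moves between consecutive positions are (+3, +5), (-2, -3), (+3, +5), (-2, -3); they repeat the 2-cycle [(+3, +5), (-2, -3)].
step 5: apply (+3, +5) → u=-2, v=-3
step 6: apply (-2, -3) → u=-4, v=-6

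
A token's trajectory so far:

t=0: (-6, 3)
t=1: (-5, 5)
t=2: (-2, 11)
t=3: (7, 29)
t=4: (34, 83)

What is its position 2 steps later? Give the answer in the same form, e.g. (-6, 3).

(358, 731)

Consecutive displacements (+1, +2), (+3, +6), (+9, +18), (+27, +54) scale by a factor of 3 each step.
step 5: (34, 83) + (+81, +162) → (115, 245)
step 6: (115, 245) + (+243, +486) → (358, 731)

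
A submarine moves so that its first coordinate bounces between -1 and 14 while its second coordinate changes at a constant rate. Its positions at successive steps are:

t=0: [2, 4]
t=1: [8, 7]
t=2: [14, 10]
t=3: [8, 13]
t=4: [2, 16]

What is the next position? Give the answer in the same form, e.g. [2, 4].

[2, 19]

The first coordinate reflects between -1 and 14, moving 6 per step.
  step 5: 2 → 2
The second coordinate changes by +3 each step: at step 5 it is 19.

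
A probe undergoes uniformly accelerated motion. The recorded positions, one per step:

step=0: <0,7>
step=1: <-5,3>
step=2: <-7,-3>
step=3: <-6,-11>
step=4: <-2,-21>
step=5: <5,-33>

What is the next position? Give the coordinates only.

Successive displacements: <-5,-4>, <-2,-6>, <+1,-8>, <+4,-10>, <+7,-12> — each changes by <+3,-2>.
step 6: <5,-33> + <+10,-14> → <15,-47>

<15,-47>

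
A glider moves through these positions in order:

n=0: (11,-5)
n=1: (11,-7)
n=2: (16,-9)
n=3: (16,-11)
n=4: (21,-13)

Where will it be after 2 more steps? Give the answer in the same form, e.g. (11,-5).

The moves between consecutive positions are (+0,-2), (+5,-2), (+0,-2), (+5,-2); they repeat the 2-cycle [(+0,-2), (+5,-2)].
step 5: apply (+0,-2) → (21,-15)
step 6: apply (+5,-2) → (26,-17)

(26,-17)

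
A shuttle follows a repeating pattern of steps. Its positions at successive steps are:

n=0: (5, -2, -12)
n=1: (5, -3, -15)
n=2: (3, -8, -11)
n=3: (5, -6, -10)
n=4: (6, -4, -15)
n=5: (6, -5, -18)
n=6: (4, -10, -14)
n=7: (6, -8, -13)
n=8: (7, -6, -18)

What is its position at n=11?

The moves between consecutive positions are (+0, -1, -3), (-2, -5, +4), (+2, +2, +1), (+1, +2, -5), (+0, -1, -3), (-2, -5, +4), (+2, +2, +1), (+1, +2, -5); they repeat the 4-cycle [(+0, -1, -3), (-2, -5, +4), (+2, +2, +1), (+1, +2, -5)].
step 9: apply (+0, -1, -3) → (7, -7, -21)
step 10: apply (-2, -5, +4) → (5, -12, -17)
step 11: apply (+2, +2, +1) → (7, -10, -16)

(7, -10, -16)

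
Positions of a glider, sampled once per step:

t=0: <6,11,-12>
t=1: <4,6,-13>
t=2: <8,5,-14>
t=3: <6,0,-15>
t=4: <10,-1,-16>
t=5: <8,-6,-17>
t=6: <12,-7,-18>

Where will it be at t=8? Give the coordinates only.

Step-to-step displacements: <-2,-5,-1>, <+4,-1,-1>, <-2,-5,-1>, <+4,-1,-1>, <-2,-5,-1>, <+4,-1,-1> — a repeating cycle of length 2.
step 7: apply <-2,-5,-1> → <10,-12,-19>
step 8: apply <+4,-1,-1> → <14,-13,-20>

<14,-13,-20>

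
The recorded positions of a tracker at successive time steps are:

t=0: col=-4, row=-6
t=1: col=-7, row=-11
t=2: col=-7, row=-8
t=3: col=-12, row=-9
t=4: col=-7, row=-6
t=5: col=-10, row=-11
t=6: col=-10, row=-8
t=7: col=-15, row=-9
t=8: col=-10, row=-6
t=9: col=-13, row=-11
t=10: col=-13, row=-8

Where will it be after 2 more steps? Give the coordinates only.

col=-13, row=-6

The moves between consecutive positions are (-3, -5), (+0, +3), (-5, -1), (+5, +3), (-3, -5), (+0, +3), (-5, -1), (+5, +3), (-3, -5), (+0, +3); they repeat the 4-cycle [(-3, -5), (+0, +3), (-5, -1), (+5, +3)].
step 11: apply (-5, -1) → col=-18, row=-9
step 12: apply (+5, +3) → col=-13, row=-6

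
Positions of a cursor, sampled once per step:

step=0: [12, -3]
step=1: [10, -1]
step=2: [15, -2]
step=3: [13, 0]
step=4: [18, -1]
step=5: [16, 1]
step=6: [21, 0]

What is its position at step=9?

[22, 3]

Differencing gives [-2, +2], [+5, -1], [-2, +2], [+5, -1], [-2, +2], [+5, -1]. This is the pattern [-2, +2], [+5, -1] repeated.
step 7: apply [-2, +2] → [19, 2]
step 8: apply [+5, -1] → [24, 1]
step 9: apply [-2, +2] → [22, 3]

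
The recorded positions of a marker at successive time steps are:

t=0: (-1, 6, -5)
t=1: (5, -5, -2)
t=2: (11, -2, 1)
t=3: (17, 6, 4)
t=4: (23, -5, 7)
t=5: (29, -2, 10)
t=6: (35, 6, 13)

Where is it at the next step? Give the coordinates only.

(41, -5, 16)

The first coordinate changes by +6 each step, so at step 7 it is -1 + 7·(6) = 41.
The second coordinate repeats the cycle [6, -5, -2] with period 3; step 7 mod 3 = 1, giving -5.
The third coordinate changes by +3 each step, so at step 7 it is -5 + 7·(3) = 16.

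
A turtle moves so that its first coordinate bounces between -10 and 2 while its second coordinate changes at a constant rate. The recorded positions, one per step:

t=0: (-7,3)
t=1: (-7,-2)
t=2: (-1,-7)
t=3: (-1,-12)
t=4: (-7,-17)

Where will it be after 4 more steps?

The first coordinate travels 6 per step and bounces off the walls at -10 and 2.
  step 5: -7 → -7
  step 6: -7 → -1
  step 7: -1 → -1
  step 8: -1 → -7
The second coordinate changes by -5 each step: at step 8 it is -37.

(-7,-37)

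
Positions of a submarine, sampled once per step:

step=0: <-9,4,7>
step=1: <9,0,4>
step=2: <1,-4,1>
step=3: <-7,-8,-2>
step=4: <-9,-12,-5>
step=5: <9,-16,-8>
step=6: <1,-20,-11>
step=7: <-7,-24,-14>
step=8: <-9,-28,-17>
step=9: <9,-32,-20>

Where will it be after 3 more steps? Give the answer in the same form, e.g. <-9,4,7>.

The first coordinate repeats the cycle [-9, 9, 1, -7] with period 4; step 12 mod 4 = 0, giving -9.
The second coordinate changes by -4 each step, so at step 12 it is 4 + 12·(-4) = -44.
The third coordinate changes by -3 each step, so at step 12 it is 7 + 12·(-3) = -29.

<-9,-44,-29>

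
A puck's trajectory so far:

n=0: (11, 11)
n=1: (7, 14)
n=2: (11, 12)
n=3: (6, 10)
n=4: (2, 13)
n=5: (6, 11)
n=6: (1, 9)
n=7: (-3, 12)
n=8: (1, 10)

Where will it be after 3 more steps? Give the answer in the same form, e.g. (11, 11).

Step-to-step displacements: (-4, +3), (+4, -2), (-5, -2), (-4, +3), (+4, -2), (-5, -2), (-4, +3), (+4, -2) — a repeating cycle of length 3.
step 9: apply (-5, -2) → (-4, 8)
step 10: apply (-4, +3) → (-8, 11)
step 11: apply (+4, -2) → (-4, 9)

(-4, 9)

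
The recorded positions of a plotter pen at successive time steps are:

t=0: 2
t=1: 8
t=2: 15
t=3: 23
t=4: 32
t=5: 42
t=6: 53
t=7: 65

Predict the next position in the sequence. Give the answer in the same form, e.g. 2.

Taking differences between consecutive positions: +6, +7, +8, +9, +10, +11, +12. These grow by +1 each step.
step 8: 65 + 13 → 78

78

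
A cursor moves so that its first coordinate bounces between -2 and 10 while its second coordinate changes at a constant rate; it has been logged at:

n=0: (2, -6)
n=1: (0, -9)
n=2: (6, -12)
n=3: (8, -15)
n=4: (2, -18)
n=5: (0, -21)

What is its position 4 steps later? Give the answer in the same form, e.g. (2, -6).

The first coordinate reflects between -2 and 10, moving 6 per step.
  step 6: 0 → 6
  step 7: 6 → 8
  step 8: 8 → 2
  step 9: 2 → 0
The second coordinate changes by -3 each step: at step 9 it is -33.

(0, -33)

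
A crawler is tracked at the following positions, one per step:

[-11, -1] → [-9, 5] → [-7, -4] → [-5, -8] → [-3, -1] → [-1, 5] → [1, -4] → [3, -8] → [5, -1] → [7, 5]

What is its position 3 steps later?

[13, -1]

First: linear, +2 per step → 13 at step 12.
Second: cycles through -1, 5, -4, -8 every 4 steps. Step 12 lands at position 0 of the cycle → -1.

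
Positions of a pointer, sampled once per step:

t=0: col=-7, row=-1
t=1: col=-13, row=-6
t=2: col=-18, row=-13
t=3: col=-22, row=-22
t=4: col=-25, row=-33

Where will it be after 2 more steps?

First differences are (-6, -5), (-5, -7), (-4, -9), (-3, -11); their common second difference is (+1, -2) (constant acceleration).
step 5: col=-25, row=-33 + (-2, -13) → col=-27, row=-46
step 6: col=-27, row=-46 + (-1, -15) → col=-28, row=-61

col=-28, row=-61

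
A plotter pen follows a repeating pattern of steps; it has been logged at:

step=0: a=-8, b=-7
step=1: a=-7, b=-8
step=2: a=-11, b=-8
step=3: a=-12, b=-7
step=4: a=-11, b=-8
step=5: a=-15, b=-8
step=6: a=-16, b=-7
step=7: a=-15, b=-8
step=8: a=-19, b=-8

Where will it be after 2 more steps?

a=-19, b=-8

Step-to-step displacements: (+1, -1), (-4, +0), (-1, +1), (+1, -1), (-4, +0), (-1, +1), (+1, -1), (-4, +0) — a repeating cycle of length 3.
step 9: apply (-1, +1) → a=-20, b=-7
step 10: apply (+1, -1) → a=-19, b=-8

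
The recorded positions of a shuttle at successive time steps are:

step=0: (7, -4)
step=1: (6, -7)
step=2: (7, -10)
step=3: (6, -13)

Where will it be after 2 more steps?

(6, -19)

The first coordinate repeats the cycle [7, 6] with period 2; step 5 mod 2 = 1, giving 6.
The second coordinate changes by -3 each step, so at step 5 it is -4 + 5·(-3) = -19.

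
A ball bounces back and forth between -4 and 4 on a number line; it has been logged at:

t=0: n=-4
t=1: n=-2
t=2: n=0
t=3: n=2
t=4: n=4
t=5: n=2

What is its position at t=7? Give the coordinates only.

n=-2

The value travels 2 per step and bounces off the walls at -4 and 4.
  step 6: 2 → 0
  step 7: 0 → -2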